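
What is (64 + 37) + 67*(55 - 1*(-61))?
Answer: 7873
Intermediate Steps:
(64 + 37) + 67*(55 - 1*(-61)) = 101 + 67*(55 + 61) = 101 + 67*116 = 101 + 7772 = 7873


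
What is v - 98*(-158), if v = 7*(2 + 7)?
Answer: 15547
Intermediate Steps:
v = 63 (v = 7*9 = 63)
v - 98*(-158) = 63 - 98*(-158) = 63 + 15484 = 15547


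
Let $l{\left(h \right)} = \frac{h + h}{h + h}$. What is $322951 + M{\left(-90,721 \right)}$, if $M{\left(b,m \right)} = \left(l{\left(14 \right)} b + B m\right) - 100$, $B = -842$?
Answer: $-284321$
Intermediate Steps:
$l{\left(h \right)} = 1$ ($l{\left(h \right)} = \frac{2 h}{2 h} = 2 h \frac{1}{2 h} = 1$)
$M{\left(b,m \right)} = -100 + b - 842 m$ ($M{\left(b,m \right)} = \left(1 b - 842 m\right) - 100 = \left(b - 842 m\right) - 100 = -100 + b - 842 m$)
$322951 + M{\left(-90,721 \right)} = 322951 - 607272 = -284321$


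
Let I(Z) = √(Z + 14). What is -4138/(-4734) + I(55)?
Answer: 2069/2367 + √69 ≈ 9.1807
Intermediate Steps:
I(Z) = √(14 + Z)
-4138/(-4734) + I(55) = -4138/(-4734) + √(14 + 55) = -4138*(-1/4734) + √69 = 2069/2367 + √69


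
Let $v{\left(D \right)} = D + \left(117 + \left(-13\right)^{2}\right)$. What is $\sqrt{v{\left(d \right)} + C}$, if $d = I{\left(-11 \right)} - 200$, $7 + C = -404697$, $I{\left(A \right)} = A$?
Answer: $i \sqrt{404629} \approx 636.1 i$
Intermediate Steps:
$C = -404704$ ($C = -7 - 404697 = -404704$)
$d = -211$ ($d = -11 - 200 = -211$)
$v{\left(D \right)} = 286 + D$ ($v{\left(D \right)} = D + \left(117 + 169\right) = D + 286 = 286 + D$)
$\sqrt{v{\left(d \right)} + C} = \sqrt{\left(286 - 211\right) - 404704} = \sqrt{75 - 404704} = \sqrt{-404629} = i \sqrt{404629}$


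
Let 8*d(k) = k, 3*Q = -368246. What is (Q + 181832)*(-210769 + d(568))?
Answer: -37346220500/3 ≈ -1.2449e+10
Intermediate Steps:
Q = -368246/3 (Q = (1/3)*(-368246) = -368246/3 ≈ -1.2275e+5)
d(k) = k/8
(Q + 181832)*(-210769 + d(568)) = (-368246/3 + 181832)*(-210769 + (1/8)*568) = 177250*(-210769 + 71)/3 = (177250/3)*(-210698) = -37346220500/3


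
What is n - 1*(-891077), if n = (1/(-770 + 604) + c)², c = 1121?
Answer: 59182145037/27556 ≈ 2.1477e+6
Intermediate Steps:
n = 34627627225/27556 (n = (1/(-770 + 604) + 1121)² = (1/(-166) + 1121)² = (-1/166 + 1121)² = (186085/166)² = 34627627225/27556 ≈ 1.2566e+6)
n - 1*(-891077) = 34627627225/27556 - 1*(-891077) = 34627627225/27556 + 891077 = 59182145037/27556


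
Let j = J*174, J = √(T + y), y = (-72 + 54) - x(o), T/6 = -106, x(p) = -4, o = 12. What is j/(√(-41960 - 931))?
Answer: 10*√1326/17 ≈ 21.420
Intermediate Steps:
T = -636 (T = 6*(-106) = -636)
y = -14 (y = (-72 + 54) - 1*(-4) = -18 + 4 = -14)
J = 5*I*√26 (J = √(-636 - 14) = √(-650) = 5*I*√26 ≈ 25.495*I)
j = 870*I*√26 (j = (5*I*√26)*174 = 870*I*√26 ≈ 4436.1*I)
j/(√(-41960 - 931)) = (870*I*√26)/(√(-41960 - 931)) = (870*I*√26)/(√(-42891)) = (870*I*√26)/((29*I*√51)) = (870*I*√26)*(-I*√51/1479) = 10*√1326/17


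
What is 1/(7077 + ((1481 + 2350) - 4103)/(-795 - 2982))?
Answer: 3777/26730101 ≈ 0.00014130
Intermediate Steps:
1/(7077 + ((1481 + 2350) - 4103)/(-795 - 2982)) = 1/(7077 + (3831 - 4103)/(-3777)) = 1/(7077 - 272*(-1/3777)) = 1/(7077 + 272/3777) = 1/(26730101/3777) = 3777/26730101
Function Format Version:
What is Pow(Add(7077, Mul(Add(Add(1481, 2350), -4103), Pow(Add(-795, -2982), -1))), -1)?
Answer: Rational(3777, 26730101) ≈ 0.00014130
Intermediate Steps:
Pow(Add(7077, Mul(Add(Add(1481, 2350), -4103), Pow(Add(-795, -2982), -1))), -1) = Pow(Add(7077, Mul(Add(3831, -4103), Pow(-3777, -1))), -1) = Pow(Add(7077, Mul(-272, Rational(-1, 3777))), -1) = Pow(Add(7077, Rational(272, 3777)), -1) = Pow(Rational(26730101, 3777), -1) = Rational(3777, 26730101)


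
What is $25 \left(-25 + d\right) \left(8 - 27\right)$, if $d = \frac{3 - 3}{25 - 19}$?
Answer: $11875$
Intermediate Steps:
$d = 0$ ($d = \frac{0}{6} = 0 \cdot \frac{1}{6} = 0$)
$25 \left(-25 + d\right) \left(8 - 27\right) = 25 \left(-25 + 0\right) \left(8 - 27\right) = 25 \left(-25\right) \left(-19\right) = \left(-625\right) \left(-19\right) = 11875$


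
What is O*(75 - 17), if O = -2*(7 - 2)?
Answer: -580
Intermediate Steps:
O = -10 (O = -2*5 = -10)
O*(75 - 17) = -10*(75 - 17) = -10*58 = -580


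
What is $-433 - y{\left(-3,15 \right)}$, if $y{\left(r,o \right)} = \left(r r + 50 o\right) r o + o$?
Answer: $33707$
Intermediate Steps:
$y{\left(r,o \right)} = o + o r \left(r^{2} + 50 o\right)$ ($y{\left(r,o \right)} = \left(r^{2} + 50 o\right) r o + o = r \left(r^{2} + 50 o\right) o + o = o r \left(r^{2} + 50 o\right) + o = o + o r \left(r^{2} + 50 o\right)$)
$-433 - y{\left(-3,15 \right)} = -433 - 15 \left(1 + \left(-3\right)^{3} + 50 \cdot 15 \left(-3\right)\right) = -433 - 15 \left(1 - 27 - 2250\right) = -433 - 15 \left(-2276\right) = -433 - -34140 = -433 + 34140 = 33707$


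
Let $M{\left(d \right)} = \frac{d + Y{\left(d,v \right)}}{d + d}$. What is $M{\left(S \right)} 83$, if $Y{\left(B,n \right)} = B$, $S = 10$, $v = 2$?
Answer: $83$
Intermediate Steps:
$M{\left(d \right)} = 1$ ($M{\left(d \right)} = \frac{d + d}{d + d} = \frac{2 d}{2 d} = 2 d \frac{1}{2 d} = 1$)
$M{\left(S \right)} 83 = 1 \cdot 83 = 83$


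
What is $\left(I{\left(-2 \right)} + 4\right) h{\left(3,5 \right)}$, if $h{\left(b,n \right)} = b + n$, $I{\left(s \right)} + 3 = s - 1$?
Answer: $-16$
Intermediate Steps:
$I{\left(s \right)} = -4 + s$ ($I{\left(s \right)} = -3 + \left(s - 1\right) = -3 + \left(-1 + s\right) = -4 + s$)
$\left(I{\left(-2 \right)} + 4\right) h{\left(3,5 \right)} = \left(\left(-4 - 2\right) + 4\right) \left(3 + 5\right) = \left(-6 + 4\right) 8 = \left(-2\right) 8 = -16$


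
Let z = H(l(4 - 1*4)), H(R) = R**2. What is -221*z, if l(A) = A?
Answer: 0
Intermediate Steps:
z = 0 (z = (4 - 1*4)**2 = (4 - 4)**2 = 0**2 = 0)
-221*z = -221*0 = 0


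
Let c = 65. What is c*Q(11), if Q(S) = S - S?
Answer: 0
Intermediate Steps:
Q(S) = 0
c*Q(11) = 65*0 = 0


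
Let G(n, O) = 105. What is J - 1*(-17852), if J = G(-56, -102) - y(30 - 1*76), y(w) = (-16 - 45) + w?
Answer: 18064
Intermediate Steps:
y(w) = -61 + w
J = 212 (J = 105 - (-61 + (30 - 1*76)) = 105 - (-61 + (30 - 76)) = 105 - (-61 - 46) = 105 - 1*(-107) = 105 + 107 = 212)
J - 1*(-17852) = 212 - 1*(-17852) = 212 + 17852 = 18064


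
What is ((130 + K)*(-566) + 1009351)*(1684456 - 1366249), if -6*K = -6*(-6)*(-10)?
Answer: 286962572877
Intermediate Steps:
K = 60 (K = -(-6*(-6))*(-10)/6 = -6*(-10) = -⅙*(-360) = 60)
((130 + K)*(-566) + 1009351)*(1684456 - 1366249) = ((130 + 60)*(-566) + 1009351)*(1684456 - 1366249) = (190*(-566) + 1009351)*318207 = (-107540 + 1009351)*318207 = 901811*318207 = 286962572877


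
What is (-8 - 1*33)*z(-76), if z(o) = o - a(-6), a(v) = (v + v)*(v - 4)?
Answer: 8036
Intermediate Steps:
a(v) = 2*v*(-4 + v) (a(v) = (2*v)*(-4 + v) = 2*v*(-4 + v))
z(o) = -120 + o (z(o) = o - 2*(-6)*(-4 - 6) = o - 2*(-6)*(-10) = o - 1*120 = o - 120 = -120 + o)
(-8 - 1*33)*z(-76) = (-8 - 1*33)*(-120 - 76) = (-8 - 33)*(-196) = -41*(-196) = 8036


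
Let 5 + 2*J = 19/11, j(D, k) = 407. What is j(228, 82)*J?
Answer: -666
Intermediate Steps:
J = -18/11 (J = -5/2 + (19/11)/2 = -5/2 + (19*(1/11))/2 = -5/2 + (½)*(19/11) = -5/2 + 19/22 = -18/11 ≈ -1.6364)
j(228, 82)*J = 407*(-18/11) = -666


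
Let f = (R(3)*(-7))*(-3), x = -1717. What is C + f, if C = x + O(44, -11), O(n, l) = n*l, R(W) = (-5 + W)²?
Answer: -2117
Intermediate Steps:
O(n, l) = l*n
f = 84 (f = ((-5 + 3)²*(-7))*(-3) = ((-2)²*(-7))*(-3) = (4*(-7))*(-3) = -28*(-3) = 84)
C = -2201 (C = -1717 - 11*44 = -1717 - 484 = -2201)
C + f = -2201 + 84 = -2117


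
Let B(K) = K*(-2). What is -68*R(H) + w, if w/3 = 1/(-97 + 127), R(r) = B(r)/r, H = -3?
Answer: 1361/10 ≈ 136.10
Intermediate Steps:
B(K) = -2*K
R(r) = -2 (R(r) = (-2*r)/r = -2)
w = ⅒ (w = 3/(-97 + 127) = 3/30 = 3*(1/30) = ⅒ ≈ 0.10000)
-68*R(H) + w = -68*(-2) + ⅒ = 136 + ⅒ = 1361/10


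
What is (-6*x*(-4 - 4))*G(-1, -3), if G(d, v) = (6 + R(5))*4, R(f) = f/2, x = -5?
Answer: -8160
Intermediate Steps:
R(f) = f/2 (R(f) = f*(½) = f/2)
G(d, v) = 34 (G(d, v) = (6 + (½)*5)*4 = (6 + 5/2)*4 = (17/2)*4 = 34)
(-6*x*(-4 - 4))*G(-1, -3) = -(-30)*(-4 - 4)*34 = -(-30)*(-8)*34 = -6*40*34 = -240*34 = -8160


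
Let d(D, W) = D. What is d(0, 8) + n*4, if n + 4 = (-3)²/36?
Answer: -15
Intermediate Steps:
n = -15/4 (n = -4 + (-3)²/36 = -4 + 9*(1/36) = -4 + ¼ = -15/4 ≈ -3.7500)
d(0, 8) + n*4 = 0 - 15/4*4 = 0 - 15 = -15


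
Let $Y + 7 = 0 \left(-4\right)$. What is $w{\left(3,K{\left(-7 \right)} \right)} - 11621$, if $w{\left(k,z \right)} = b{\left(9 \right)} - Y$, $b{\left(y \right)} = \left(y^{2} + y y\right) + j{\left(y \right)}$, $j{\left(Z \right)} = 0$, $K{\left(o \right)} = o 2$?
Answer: $-11452$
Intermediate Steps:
$K{\left(o \right)} = 2 o$
$Y = -7$ ($Y = -7 + 0 \left(-4\right) = -7 + 0 = -7$)
$b{\left(y \right)} = 2 y^{2}$ ($b{\left(y \right)} = \left(y^{2} + y y\right) + 0 = \left(y^{2} + y^{2}\right) + 0 = 2 y^{2} + 0 = 2 y^{2}$)
$w{\left(k,z \right)} = 169$ ($w{\left(k,z \right)} = 2 \cdot 9^{2} - -7 = 2 \cdot 81 + 7 = 162 + 7 = 169$)
$w{\left(3,K{\left(-7 \right)} \right)} - 11621 = 169 - 11621 = -11452$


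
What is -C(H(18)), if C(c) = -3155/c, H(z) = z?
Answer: 3155/18 ≈ 175.28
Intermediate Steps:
-C(H(18)) = -(-3155)/18 = -1*(-3155/18) = 3155/18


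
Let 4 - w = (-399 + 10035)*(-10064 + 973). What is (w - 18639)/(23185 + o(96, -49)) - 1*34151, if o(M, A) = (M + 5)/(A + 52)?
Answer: -2116075333/69656 ≈ -30379.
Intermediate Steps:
o(M, A) = (5 + M)/(52 + A)
w = 87600880 (w = 4 - (-399 + 10035)*(-10064 + 973) = 4 - 9636*(-9091) = 4 - 1*(-87600876) = 4 + 87600876 = 87600880)
(w - 18639)/(23185 + o(96, -49)) - 1*34151 = (87600880 - 18639)/(23185 + (5 + 96)/(52 - 49)) - 1*34151 = 87582241/(23185 + 101/3) - 34151 = 87582241/(69656/3) - 34151 = 87582241*(3/69656) - 34151 = 262746723/69656 - 34151 = -2116075333/69656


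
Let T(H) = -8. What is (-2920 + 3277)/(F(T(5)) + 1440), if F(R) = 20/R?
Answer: 714/2875 ≈ 0.24835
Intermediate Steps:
(-2920 + 3277)/(F(T(5)) + 1440) = (-2920 + 3277)/(20/(-8) + 1440) = 357/(20*(-⅛) + 1440) = 357/(-5/2 + 1440) = 357/(2875/2) = 357*(2/2875) = 714/2875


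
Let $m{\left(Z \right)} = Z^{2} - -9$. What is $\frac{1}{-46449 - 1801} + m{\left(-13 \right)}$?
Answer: $\frac{8588499}{48250} \approx 178.0$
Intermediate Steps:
$m{\left(Z \right)} = 9 + Z^{2}$ ($m{\left(Z \right)} = Z^{2} + 9 = 9 + Z^{2}$)
$\frac{1}{-46449 - 1801} + m{\left(-13 \right)} = \frac{1}{-46449 - 1801} + \left(9 + \left(-13\right)^{2}\right) = \frac{1}{-48250} + \left(9 + 169\right) = - \frac{1}{48250} + 178 = \frac{8588499}{48250}$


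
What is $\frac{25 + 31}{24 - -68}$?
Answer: $\frac{14}{23} \approx 0.6087$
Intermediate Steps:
$\frac{25 + 31}{24 - -68} = \frac{56}{24 + 68} = \frac{56}{92} = 56 \cdot \frac{1}{92} = \frac{14}{23}$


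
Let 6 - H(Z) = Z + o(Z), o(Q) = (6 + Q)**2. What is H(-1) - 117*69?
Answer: -8091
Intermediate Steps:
H(Z) = 6 - Z - (6 + Z)**2 (H(Z) = 6 - (Z + (6 + Z)**2) = 6 + (-Z - (6 + Z)**2) = 6 - Z - (6 + Z)**2)
H(-1) - 117*69 = (6 - 1*(-1) - (6 - 1)**2) - 117*69 = (6 + 1 - 1*5**2) - 8073 = (6 + 1 - 1*25) - 8073 = (6 + 1 - 25) - 8073 = -18 - 8073 = -8091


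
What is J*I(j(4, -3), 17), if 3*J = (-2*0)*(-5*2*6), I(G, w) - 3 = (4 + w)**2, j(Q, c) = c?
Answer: 0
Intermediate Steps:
I(G, w) = 3 + (4 + w)**2
J = 0 (J = ((-2*0)*(-5*2*6))/3 = (0*(-10*6))/3 = (0*(-60))/3 = (1/3)*0 = 0)
J*I(j(4, -3), 17) = 0*(3 + (4 + 17)**2) = 0*(3 + 21**2) = 0*(3 + 441) = 0*444 = 0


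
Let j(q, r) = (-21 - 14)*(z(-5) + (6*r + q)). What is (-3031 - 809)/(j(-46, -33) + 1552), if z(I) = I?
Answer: -3840/10267 ≈ -0.37401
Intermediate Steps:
j(q, r) = 175 - 210*r - 35*q (j(q, r) = (-21 - 14)*(-5 + (6*r + q)) = -35*(-5 + (q + 6*r)) = -35*(-5 + q + 6*r) = 175 - 210*r - 35*q)
(-3031 - 809)/(j(-46, -33) + 1552) = (-3031 - 809)/((175 - 210*(-33) - 35*(-46)) + 1552) = -3840/((175 + 6930 + 1610) + 1552) = -3840/(8715 + 1552) = -3840/10267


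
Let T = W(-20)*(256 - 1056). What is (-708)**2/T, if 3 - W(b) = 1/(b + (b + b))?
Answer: -187974/905 ≈ -207.71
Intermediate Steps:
W(b) = 3 - 1/(3*b) (W(b) = 3 - 1/(b + (b + b)) = 3 - 1/(b + 2*b) = 3 - 1/(3*b))
T = -7240/3 (T = (3 - 1/3/(-20))*(256 - 1056) = (3 - 1/3*(-1/20))*(-800) = (3 + 1/60)*(-800) = (181/60)*(-800) = -7240/3 ≈ -2413.3)
(-708)**2/T = (-708)**2/(-7240/3) = 501264*(-3/7240) = -187974/905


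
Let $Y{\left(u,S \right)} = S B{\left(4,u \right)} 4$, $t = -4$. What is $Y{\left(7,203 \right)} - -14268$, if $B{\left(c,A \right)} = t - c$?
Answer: $7772$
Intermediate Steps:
$B{\left(c,A \right)} = -4 - c$
$Y{\left(u,S \right)} = - 32 S$ ($Y{\left(u,S \right)} = S \left(-4 - 4\right) 4 = S \left(-8\right) 4 = - 8 S 4 = - 32 S$)
$Y{\left(7,203 \right)} - -14268 = \left(-32\right) 203 - -14268 = -6496 + 14268 = 7772$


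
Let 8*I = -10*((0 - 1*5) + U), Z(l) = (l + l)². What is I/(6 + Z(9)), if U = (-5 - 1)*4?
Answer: 29/264 ≈ 0.10985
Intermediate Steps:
Z(l) = 4*l² (Z(l) = (2*l)² = 4*l²)
U = -24 (U = -6*4 = -24)
I = 145/4 (I = (-10*((0 - 1*5) - 24))/8 = (-10*((0 - 5) - 24))/8 = (-10*(-5 - 24))/8 = (-10*(-29))/8 = (⅛)*290 = 145/4 ≈ 36.250)
I/(6 + Z(9)) = 145/(4*(6 + 4*9²)) = 145/(4*(6 + 4*81)) = 145/(4*(6 + 324)) = (145/4)/330 = (145/4)*(1/330) = 29/264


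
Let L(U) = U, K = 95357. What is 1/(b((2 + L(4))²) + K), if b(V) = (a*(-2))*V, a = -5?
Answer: 1/95717 ≈ 1.0447e-5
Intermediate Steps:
b(V) = 10*V (b(V) = (-5*(-2))*V = 10*V)
1/(b((2 + L(4))²) + K) = 1/(10*(2 + 4)² + 95357) = 1/(10*6² + 95357) = 1/(10*36 + 95357) = 1/(360 + 95357) = 1/95717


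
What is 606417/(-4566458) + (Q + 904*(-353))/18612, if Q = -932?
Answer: -368188529339/21247729074 ≈ -17.328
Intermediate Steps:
606417/(-4566458) + (Q + 904*(-353))/18612 = 606417/(-4566458) + (-932 + 904*(-353))/18612 = 606417*(-1/4566458) + (-932 - 319112)*(1/18612) = -606417/4566458 - 320044*1/18612 = -606417/4566458 - 80011/4653 = -368188529339/21247729074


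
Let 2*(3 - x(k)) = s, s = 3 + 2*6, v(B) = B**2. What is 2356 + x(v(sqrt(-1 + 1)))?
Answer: 4703/2 ≈ 2351.5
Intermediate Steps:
s = 15 (s = 3 + 12 = 15)
x(k) = -9/2 (x(k) = 3 - 1/2*15 = 3 - 15/2 = -9/2)
2356 + x(v(sqrt(-1 + 1))) = 2356 - 9/2 = 4703/2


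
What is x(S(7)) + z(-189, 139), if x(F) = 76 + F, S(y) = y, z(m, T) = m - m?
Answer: 83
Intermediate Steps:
z(m, T) = 0
x(S(7)) + z(-189, 139) = (76 + 7) + 0 = 83 + 0 = 83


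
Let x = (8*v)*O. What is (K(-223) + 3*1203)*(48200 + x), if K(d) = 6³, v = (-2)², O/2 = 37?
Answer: 193422600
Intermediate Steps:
O = 74 (O = 2*37 = 74)
v = 4
K(d) = 216
x = 2368 (x = (8*4)*74 = 32*74 = 2368)
(K(-223) + 3*1203)*(48200 + x) = (216 + 3*1203)*(48200 + 2368) = (216 + 3609)*50568 = 3825*50568 = 193422600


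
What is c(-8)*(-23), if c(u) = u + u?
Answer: 368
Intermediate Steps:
c(u) = 2*u
c(-8)*(-23) = (2*(-8))*(-23) = -16*(-23) = 368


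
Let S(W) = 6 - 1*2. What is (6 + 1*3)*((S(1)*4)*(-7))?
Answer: -1008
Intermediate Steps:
S(W) = 4 (S(W) = 6 - 2 = 4)
(6 + 1*3)*((S(1)*4)*(-7)) = (6 + 1*3)*((4*4)*(-7)) = (6 + 3)*(16*(-7)) = 9*(-112) = -1008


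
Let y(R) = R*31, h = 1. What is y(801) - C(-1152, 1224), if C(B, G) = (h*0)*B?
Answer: 24831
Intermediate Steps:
C(B, G) = 0 (C(B, G) = (1*0)*B = 0*B = 0)
y(R) = 31*R
y(801) - C(-1152, 1224) = 31*801 - 1*0 = 24831 + 0 = 24831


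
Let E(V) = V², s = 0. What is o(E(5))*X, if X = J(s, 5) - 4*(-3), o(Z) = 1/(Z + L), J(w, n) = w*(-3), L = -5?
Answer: ⅗ ≈ 0.60000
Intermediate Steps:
J(w, n) = -3*w
o(Z) = 1/(-5 + Z) (o(Z) = 1/(Z - 5) = 1/(-5 + Z))
X = 12 (X = -3*0 - 4*(-3) = 0 + 12 = 12)
o(E(5))*X = 12/(-5 + 5²) = 12/(-5 + 25) = 12/20 = (1/20)*12 = ⅗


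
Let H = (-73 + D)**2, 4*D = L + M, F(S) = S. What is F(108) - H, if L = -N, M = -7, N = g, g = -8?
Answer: -82953/16 ≈ -5184.6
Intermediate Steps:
N = -8
L = 8 (L = -1*(-8) = 8)
D = 1/4 (D = (8 - 7)/4 = (1/4)*1 = 1/4 ≈ 0.25000)
H = 84681/16 (H = (-73 + 1/4)**2 = (-291/4)**2 = 84681/16 ≈ 5292.6)
F(108) - H = 108 - 1*84681/16 = 108 - 84681/16 = -82953/16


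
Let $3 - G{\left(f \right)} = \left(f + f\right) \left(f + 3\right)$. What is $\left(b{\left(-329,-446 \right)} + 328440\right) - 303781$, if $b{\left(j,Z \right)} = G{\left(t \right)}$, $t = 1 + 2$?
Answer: $24626$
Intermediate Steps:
$t = 3$
$G{\left(f \right)} = 3 - 2 f \left(3 + f\right)$ ($G{\left(f \right)} = 3 - \left(f + f\right) \left(f + 3\right) = 3 - 2 f \left(3 + f\right)$)
$b{\left(j,Z \right)} = -33$ ($b{\left(j,Z \right)} = 3 - 18 - 2 \cdot 3^{2} = 3 - 18 - 18 = -33$)
$\left(b{\left(-329,-446 \right)} + 328440\right) - 303781 = \left(-33 + 328440\right) - 303781 = 328407 - 303781 = 24626$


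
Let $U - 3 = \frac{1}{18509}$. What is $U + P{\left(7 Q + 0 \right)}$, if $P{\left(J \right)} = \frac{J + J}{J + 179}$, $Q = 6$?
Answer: $\frac{13826444}{4090489} \approx 3.3801$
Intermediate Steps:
$U = \frac{55528}{18509}$ ($U = 3 + \frac{1}{18509} = \frac{55528}{18509} \approx 3.0001$)
$P{\left(J \right)} = \frac{2 J}{179 + J}$
$U + P{\left(7 Q + 0 \right)} = \frac{55528}{18509} + \frac{2 \left(7 \cdot 6 + 0\right)}{179 + \left(7 \cdot 6 + 0\right)} = \frac{55528}{18509} + \frac{2 \left(42 + 0\right)}{179 + \left(42 + 0\right)} = \frac{55528}{18509} + 2 \cdot 42 \frac{1}{179 + 42} = \frac{55528}{18509} + 2 \cdot 42 \cdot \frac{1}{221} = \frac{55528}{18509} + \frac{84}{221} = \frac{13826444}{4090489}$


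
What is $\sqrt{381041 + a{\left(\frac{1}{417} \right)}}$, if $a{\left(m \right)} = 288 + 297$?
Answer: $\sqrt{381626} \approx 617.76$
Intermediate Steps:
$a{\left(m \right)} = 585$
$\sqrt{381041 + a{\left(\frac{1}{417} \right)}} = \sqrt{381041 + 585} = \sqrt{381626}$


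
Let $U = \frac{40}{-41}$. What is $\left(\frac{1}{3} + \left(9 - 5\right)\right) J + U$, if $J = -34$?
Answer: $- \frac{18242}{123} \approx -148.31$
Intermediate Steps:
$U = - \frac{40}{41}$ ($U = 40 \left(- \frac{1}{41}\right) = - \frac{40}{41} \approx -0.97561$)
$\left(\frac{1}{3} + \left(9 - 5\right)\right) J + U = \left(\frac{1}{3} + \left(9 - 5\right)\right) \left(-34\right) - \frac{40}{41} = \left(\frac{1}{3} + 4\right) \left(-34\right) - \frac{40}{41} = \frac{13}{3} \left(-34\right) - \frac{40}{41} = - \frac{442}{3} - \frac{40}{41} = - \frac{18242}{123}$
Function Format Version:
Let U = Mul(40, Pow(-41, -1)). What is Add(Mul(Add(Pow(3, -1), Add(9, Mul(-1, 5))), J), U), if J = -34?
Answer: Rational(-18242, 123) ≈ -148.31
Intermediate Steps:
U = Rational(-40, 41) (U = Mul(40, Rational(-1, 41)) = Rational(-40, 41) ≈ -0.97561)
Add(Mul(Add(Pow(3, -1), Add(9, Mul(-1, 5))), J), U) = Add(Mul(Add(Pow(3, -1), Add(9, Mul(-1, 5))), -34), Rational(-40, 41)) = Add(Mul(Add(Rational(1, 3), Add(9, -5)), -34), Rational(-40, 41)) = Add(Mul(Add(Rational(1, 3), 4), -34), Rational(-40, 41)) = Add(Mul(Rational(13, 3), -34), Rational(-40, 41)) = Add(Rational(-442, 3), Rational(-40, 41)) = Rational(-18242, 123)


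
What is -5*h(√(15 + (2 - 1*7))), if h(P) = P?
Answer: -5*√10 ≈ -15.811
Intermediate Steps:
-5*h(√(15 + (2 - 1*7))) = -5*√(15 + (2 - 1*7)) = -5*√(15 + (2 - 7)) = -5*√(15 - 5) = -5*√10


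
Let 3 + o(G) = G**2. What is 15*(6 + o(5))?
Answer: 420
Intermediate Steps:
o(G) = -3 + G**2
15*(6 + o(5)) = 15*(6 + (-3 + 5**2)) = 15*(6 + (-3 + 25)) = 15*(6 + 22) = 15*28 = 420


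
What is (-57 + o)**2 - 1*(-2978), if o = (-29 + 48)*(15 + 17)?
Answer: 306579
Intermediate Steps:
o = 608 (o = 19*32 = 608)
(-57 + o)**2 - 1*(-2978) = (-57 + 608)**2 - 1*(-2978) = 551**2 + 2978 = 303601 + 2978 = 306579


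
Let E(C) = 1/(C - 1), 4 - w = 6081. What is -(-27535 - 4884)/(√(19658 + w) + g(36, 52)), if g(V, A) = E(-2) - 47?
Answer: 13810494/102065 + 875313*√1509/102065 ≈ 468.45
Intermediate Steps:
w = -6077 (w = 4 - 1*6081 = 4 - 6081 = -6077)
E(C) = 1/(-1 + C)
g(V, A) = -142/3 (g(V, A) = 1/(-1 - 2) - 47 = 1/(-3) - 47 = -⅓ - 47 = -142/3)
-(-27535 - 4884)/(√(19658 + w) + g(36, 52)) = -(-27535 - 4884)/(√(19658 - 6077) - 142/3) = -(-32419)/(√13581 - 142/3) = -(-32419)/(3*√1509 - 142/3) = -(-32419)/(-142/3 + 3*√1509) = 32419/(-142/3 + 3*√1509)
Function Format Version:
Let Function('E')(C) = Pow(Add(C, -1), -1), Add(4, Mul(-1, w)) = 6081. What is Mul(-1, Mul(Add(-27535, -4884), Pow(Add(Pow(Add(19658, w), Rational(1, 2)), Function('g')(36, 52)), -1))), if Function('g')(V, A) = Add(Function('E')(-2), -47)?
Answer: Add(Rational(13810494, 102065), Mul(Rational(875313, 102065), Pow(1509, Rational(1, 2)))) ≈ 468.45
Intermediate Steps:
w = -6077 (w = Add(4, Mul(-1, 6081)) = Add(4, -6081) = -6077)
Function('E')(C) = Pow(Add(-1, C), -1)
Function('g')(V, A) = Rational(-142, 3) (Function('g')(V, A) = Add(Pow(Add(-1, -2), -1), -47) = Add(Pow(-3, -1), -47) = Add(Rational(-1, 3), -47) = Rational(-142, 3))
Mul(-1, Mul(Add(-27535, -4884), Pow(Add(Pow(Add(19658, w), Rational(1, 2)), Function('g')(36, 52)), -1))) = Mul(-1, Mul(Add(-27535, -4884), Pow(Add(Pow(Add(19658, -6077), Rational(1, 2)), Rational(-142, 3)), -1))) = Mul(-1, Mul(-32419, Pow(Add(Pow(13581, Rational(1, 2)), Rational(-142, 3)), -1))) = Mul(-1, Mul(-32419, Pow(Add(Mul(3, Pow(1509, Rational(1, 2))), Rational(-142, 3)), -1))) = Mul(-1, Mul(-32419, Pow(Add(Rational(-142, 3), Mul(3, Pow(1509, Rational(1, 2)))), -1))) = Mul(32419, Pow(Add(Rational(-142, 3), Mul(3, Pow(1509, Rational(1, 2)))), -1))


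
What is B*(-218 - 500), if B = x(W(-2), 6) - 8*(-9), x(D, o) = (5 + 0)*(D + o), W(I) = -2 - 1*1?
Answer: -62466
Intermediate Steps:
W(I) = -3 (W(I) = -2 - 1 = -3)
x(D, o) = 5*D + 5*o (x(D, o) = 5*(D + o) = 5*D + 5*o)
B = 87 (B = (5*(-3) + 5*6) - 8*(-9) = (-15 + 30) + 72 = 15 + 72 = 87)
B*(-218 - 500) = 87*(-218 - 500) = 87*(-718) = -62466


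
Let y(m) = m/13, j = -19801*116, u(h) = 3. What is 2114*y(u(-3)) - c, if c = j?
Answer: 29866250/13 ≈ 2.2974e+6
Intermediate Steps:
j = -2296916
y(m) = m/13 (y(m) = m*(1/13) = m/13)
c = -2296916
2114*y(u(-3)) - c = 2114*((1/13)*3) - 1*(-2296916) = 2114*(3/13) + 2296916 = 6342/13 + 2296916 = 29866250/13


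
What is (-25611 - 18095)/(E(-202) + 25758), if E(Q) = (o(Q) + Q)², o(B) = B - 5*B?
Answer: -21853/196497 ≈ -0.11121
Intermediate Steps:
o(B) = -4*B
E(Q) = 9*Q² (E(Q) = (-4*Q + Q)² = (-3*Q)² = 9*Q²)
(-25611 - 18095)/(E(-202) + 25758) = (-25611 - 18095)/(9*(-202)² + 25758) = -43706/(9*40804 + 25758) = -43706/(367236 + 25758) = -43706/392994 = -43706*1/392994 = -21853/196497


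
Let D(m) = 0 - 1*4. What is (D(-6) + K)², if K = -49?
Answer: 2809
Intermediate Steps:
D(m) = -4 (D(m) = 0 - 4 = -4)
(D(-6) + K)² = (-4 - 49)² = (-53)² = 2809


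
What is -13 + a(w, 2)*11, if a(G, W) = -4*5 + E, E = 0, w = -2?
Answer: -233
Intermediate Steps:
a(G, W) = -20 (a(G, W) = -4*5 + 0 = -20 + 0 = -20)
-13 + a(w, 2)*11 = -13 - 20*11 = -13 - 220 = -233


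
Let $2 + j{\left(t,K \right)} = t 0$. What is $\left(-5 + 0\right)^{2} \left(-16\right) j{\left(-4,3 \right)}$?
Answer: $800$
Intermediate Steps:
$j{\left(t,K \right)} = -2$ ($j{\left(t,K \right)} = -2 + t 0 = -2 + 0 = -2$)
$\left(-5 + 0\right)^{2} \left(-16\right) j{\left(-4,3 \right)} = \left(-5 + 0\right)^{2} \left(-16\right) \left(-2\right) = \left(-5\right)^{2} \left(-16\right) \left(-2\right) = 25 \left(-16\right) \left(-2\right) = \left(-400\right) \left(-2\right) = 800$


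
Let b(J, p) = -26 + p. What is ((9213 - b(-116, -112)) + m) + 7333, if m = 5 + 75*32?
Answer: 19089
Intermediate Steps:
m = 2405 (m = 5 + 2400 = 2405)
((9213 - b(-116, -112)) + m) + 7333 = ((9213 - (-26 - 112)) + 2405) + 7333 = ((9213 - 1*(-138)) + 2405) + 7333 = ((9213 + 138) + 2405) + 7333 = (9351 + 2405) + 7333 = 11756 + 7333 = 19089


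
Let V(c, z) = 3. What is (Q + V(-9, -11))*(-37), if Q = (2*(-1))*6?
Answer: 333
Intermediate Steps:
Q = -12 (Q = -2*6 = -12)
(Q + V(-9, -11))*(-37) = (-12 + 3)*(-37) = -9*(-37) = 333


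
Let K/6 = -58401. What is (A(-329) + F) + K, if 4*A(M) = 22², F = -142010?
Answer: -492295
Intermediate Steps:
A(M) = 121 (A(M) = (¼)*22² = (¼)*484 = 121)
K = -350406 (K = 6*(-58401) = -350406)
(A(-329) + F) + K = (121 - 142010) - 350406 = -141889 - 350406 = -492295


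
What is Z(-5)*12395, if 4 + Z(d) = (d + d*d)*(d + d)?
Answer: -2528580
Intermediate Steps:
Z(d) = -4 + 2*d*(d + d**2) (Z(d) = -4 + (d + d*d)*(d + d) = -4 + (d + d**2)*(2*d) = -4 + 2*d*(d + d**2))
Z(-5)*12395 = (-4 + 2*(-5)**2 + 2*(-5)**3)*12395 = (-4 + 2*25 + 2*(-125))*12395 = (-4 + 50 - 250)*12395 = -204*12395 = -2528580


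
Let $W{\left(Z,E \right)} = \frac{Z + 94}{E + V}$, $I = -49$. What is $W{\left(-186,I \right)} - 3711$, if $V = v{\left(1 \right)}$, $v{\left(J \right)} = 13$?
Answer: $- \frac{33376}{9} \approx -3708.4$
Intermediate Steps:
$V = 13$
$W{\left(Z,E \right)} = \frac{94 + Z}{13 + E}$ ($W{\left(Z,E \right)} = \frac{Z + 94}{E + 13} = \frac{94 + Z}{13 + E}$)
$W{\left(-186,I \right)} - 3711 = \frac{94 - 186}{13 - 49} - 3711 = \frac{1}{-36} \left(-92\right) - 3711 = \left(- \frac{1}{36}\right) \left(-92\right) - 3711 = \frac{23}{9} - 3711 = - \frac{33376}{9}$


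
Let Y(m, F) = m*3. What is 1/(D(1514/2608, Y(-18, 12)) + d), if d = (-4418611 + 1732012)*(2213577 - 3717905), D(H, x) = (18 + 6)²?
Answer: 1/4041526101048 ≈ 2.4743e-13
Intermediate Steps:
Y(m, F) = 3*m
D(H, x) = 576 (D(H, x) = 24² = 576)
d = 4041526100472 (d = -2686599*(-1504328) = 4041526100472)
1/(D(1514/2608, Y(-18, 12)) + d) = 1/(576 + 4041526100472) = 1/4041526101048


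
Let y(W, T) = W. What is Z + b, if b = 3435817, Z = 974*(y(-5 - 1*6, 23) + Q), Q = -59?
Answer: 3367637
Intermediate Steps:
Z = -68180 (Z = 974*((-5 - 1*6) - 59) = 974*((-5 - 6) - 59) = 974*(-11 - 59) = 974*(-70) = -68180)
Z + b = -68180 + 3435817 = 3367637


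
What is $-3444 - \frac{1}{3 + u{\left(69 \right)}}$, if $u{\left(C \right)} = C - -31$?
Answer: $- \frac{354733}{103} \approx -3444.0$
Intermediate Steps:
$u{\left(C \right)} = 31 + C$ ($u{\left(C \right)} = C + 31 = 31 + C$)
$-3444 - \frac{1}{3 + u{\left(69 \right)}} = -3444 - \frac{1}{3 + \left(31 + 69\right)} = -3444 - \frac{1}{3 + 100} = -3444 - \frac{1}{103} = - \frac{354733}{103}$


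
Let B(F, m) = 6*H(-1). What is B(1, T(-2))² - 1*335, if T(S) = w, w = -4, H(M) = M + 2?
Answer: -299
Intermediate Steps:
H(M) = 2 + M
T(S) = -4
B(F, m) = 6 (B(F, m) = 6*(2 - 1) = 6*1 = 6)
B(1, T(-2))² - 1*335 = 6² - 1*335 = 36 - 335 = -299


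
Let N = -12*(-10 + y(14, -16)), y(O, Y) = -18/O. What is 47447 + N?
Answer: 333077/7 ≈ 47582.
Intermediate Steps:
N = 948/7 (N = -12*(-10 - 18/14) = -12*(-10 - 18*1/14) = -12*(-10 - 9/7) = -12*(-79/7) = 948/7 ≈ 135.43)
47447 + N = 47447 + 948/7 = 333077/7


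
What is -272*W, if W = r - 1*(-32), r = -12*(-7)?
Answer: -31552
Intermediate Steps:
r = 84
W = 116 (W = 84 - 1*(-32) = 84 + 32 = 116)
-272*W = -272*116 = -31552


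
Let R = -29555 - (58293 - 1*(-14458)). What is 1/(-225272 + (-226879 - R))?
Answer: -1/349845 ≈ -2.8584e-6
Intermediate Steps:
R = -102306 (R = -29555 - (58293 + 14458) = -29555 - 1*72751 = -29555 - 72751 = -102306)
1/(-225272 + (-226879 - R)) = 1/(-225272 + (-226879 - 1*(-102306))) = 1/(-225272 + (-226879 + 102306)) = 1/(-225272 - 124573) = 1/(-349845) = -1/349845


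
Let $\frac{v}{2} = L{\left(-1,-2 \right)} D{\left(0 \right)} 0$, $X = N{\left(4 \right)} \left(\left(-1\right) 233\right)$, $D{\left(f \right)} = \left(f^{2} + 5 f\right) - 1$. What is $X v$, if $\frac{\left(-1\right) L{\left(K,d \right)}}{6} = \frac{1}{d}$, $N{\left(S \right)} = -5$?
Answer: $0$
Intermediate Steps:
$D{\left(f \right)} = -1 + f^{2} + 5 f$
$L{\left(K,d \right)} = - \frac{6}{d}$
$X = 1165$ ($X = - 5 \left(\left(-1\right) 233\right) = \left(-5\right) \left(-233\right) = 1165$)
$v = 0$ ($v = 2 - \frac{6}{-2} \left(-1 + 0^{2} + 5 \cdot 0\right) 0 = 2 \left(-6\right) \left(- \frac{1}{2}\right) \left(-1 + 0 + 0\right) 0 = 2 \cdot 3 \left(-1\right) 0 = 2 \left(\left(-3\right) 0\right) = 2 \cdot 0 = 0$)
$X v = 1165 \cdot 0 = 0$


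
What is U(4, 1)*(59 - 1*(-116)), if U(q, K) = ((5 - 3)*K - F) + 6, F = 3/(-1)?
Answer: 1925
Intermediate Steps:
F = -3 (F = 3*(-1) = -3)
U(q, K) = 9 + 2*K (U(q, K) = ((5 - 3)*K - 1*(-3)) + 6 = (2*K + 3) + 6 = (3 + 2*K) + 6 = 9 + 2*K)
U(4, 1)*(59 - 1*(-116)) = (9 + 2*1)*(59 - 1*(-116)) = (9 + 2)*(59 + 116) = 11*175 = 1925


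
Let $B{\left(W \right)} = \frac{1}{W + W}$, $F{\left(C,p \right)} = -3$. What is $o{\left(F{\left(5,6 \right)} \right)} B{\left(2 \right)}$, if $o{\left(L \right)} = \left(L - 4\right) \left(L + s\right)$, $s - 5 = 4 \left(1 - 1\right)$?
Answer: $- \frac{7}{2} \approx -3.5$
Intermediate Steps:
$s = 5$ ($s = 5 + 4 \left(1 - 1\right) = 5 + 4 \cdot 0 = 5 + 0 = 5$)
$B{\left(W \right)} = \frac{1}{2 W}$
$o{\left(L \right)} = \left(-4 + L\right) \left(5 + L\right)$ ($o{\left(L \right)} = \left(L - 4\right) \left(L + 5\right) = \left(-4 + L\right) \left(5 + L\right)$)
$o{\left(F{\left(5,6 \right)} \right)} B{\left(2 \right)} = \left(-20 - 3 + \left(-3\right)^{2}\right) \frac{1}{2 \cdot 2} = \left(-20 - 3 + 9\right) \frac{1}{2} \cdot \frac{1}{2} = \left(-14\right) \frac{1}{4} = - \frac{7}{2}$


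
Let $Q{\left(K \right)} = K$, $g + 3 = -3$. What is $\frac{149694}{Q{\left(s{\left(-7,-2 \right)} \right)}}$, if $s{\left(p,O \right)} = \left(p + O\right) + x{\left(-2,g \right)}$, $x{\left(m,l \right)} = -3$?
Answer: $- \frac{24949}{2} \approx -12475.0$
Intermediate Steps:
$g = -6$ ($g = -3 - 3 = -6$)
$s{\left(p,O \right)} = -3 + O + p$ ($s{\left(p,O \right)} = \left(p + O\right) - 3 = \left(O + p\right) - 3 = -3 + O + p$)
$\frac{149694}{Q{\left(s{\left(-7,-2 \right)} \right)}} = \frac{149694}{-3 - 2 - 7} = \frac{149694}{-12} = 149694 \left(- \frac{1}{12}\right) = - \frac{24949}{2}$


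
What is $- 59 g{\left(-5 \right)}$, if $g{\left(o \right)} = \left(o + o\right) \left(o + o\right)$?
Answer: $-5900$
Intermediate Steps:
$g{\left(o \right)} = 4 o^{2}$ ($g{\left(o \right)} = 2 o 2 o = 4 o^{2}$)
$- 59 g{\left(-5 \right)} = - 59 \cdot 4 \left(-5\right)^{2} = - 59 \cdot 4 \cdot 25 = \left(-59\right) 100 = -5900$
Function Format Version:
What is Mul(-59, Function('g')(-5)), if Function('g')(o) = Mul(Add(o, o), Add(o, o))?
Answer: -5900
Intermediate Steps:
Function('g')(o) = Mul(4, Pow(o, 2)) (Function('g')(o) = Mul(Mul(2, o), Mul(2, o)) = Mul(4, Pow(o, 2)))
Mul(-59, Function('g')(-5)) = Mul(-59, Mul(4, Pow(-5, 2))) = Mul(-59, Mul(4, 25)) = Mul(-59, 100) = -5900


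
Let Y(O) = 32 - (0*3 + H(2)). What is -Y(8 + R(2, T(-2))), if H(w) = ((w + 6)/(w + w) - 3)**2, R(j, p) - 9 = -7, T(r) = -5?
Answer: -31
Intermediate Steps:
R(j, p) = 2 (R(j, p) = 9 - 7 = 2)
H(w) = (-3 + (6 + w)/(2*w))**2 (H(w) = ((6 + w)/((2*w)) - 3)**2 = ((6 + w)*(1/(2*w)) - 3)**2 = ((6 + w)/(2*w) - 3)**2 = (-3 + (6 + w)/(2*w))**2)
Y(O) = 31 (Y(O) = 32 - (0*3 + (1/4)*(-6 + 5*2)**2/2**2) = 32 - (0 + (1/4)*(1/4)*(-6 + 10)**2) = 32 - (0 + (1/4)*(1/4)*4**2) = 32 - (0 + (1/4)*(1/4)*16) = 32 - (0 + 1) = 32 - 1*1 = 32 - 1 = 31)
-Y(8 + R(2, T(-2))) = -1*31 = -31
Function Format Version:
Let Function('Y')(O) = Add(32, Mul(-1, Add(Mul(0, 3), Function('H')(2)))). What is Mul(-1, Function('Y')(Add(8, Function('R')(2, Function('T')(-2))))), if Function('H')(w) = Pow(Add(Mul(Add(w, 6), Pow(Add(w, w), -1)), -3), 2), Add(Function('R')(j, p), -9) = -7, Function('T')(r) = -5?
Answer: -31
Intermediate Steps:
Function('R')(j, p) = 2 (Function('R')(j, p) = Add(9, -7) = 2)
Function('H')(w) = Pow(Add(-3, Mul(Rational(1, 2), Pow(w, -1), Add(6, w))), 2) (Function('H')(w) = Pow(Add(Mul(Add(6, w), Pow(Mul(2, w), -1)), -3), 2) = Pow(Add(Mul(Add(6, w), Mul(Rational(1, 2), Pow(w, -1))), -3), 2) = Pow(Add(Mul(Rational(1, 2), Pow(w, -1), Add(6, w)), -3), 2) = Pow(Add(-3, Mul(Rational(1, 2), Pow(w, -1), Add(6, w))), 2))
Function('Y')(O) = 31 (Function('Y')(O) = Add(32, Mul(-1, Add(Mul(0, 3), Mul(Rational(1, 4), Pow(2, -2), Pow(Add(-6, Mul(5, 2)), 2))))) = Add(32, Mul(-1, Add(0, Mul(Rational(1, 4), Rational(1, 4), Pow(Add(-6, 10), 2))))) = Add(32, Mul(-1, Add(0, Mul(Rational(1, 4), Rational(1, 4), Pow(4, 2))))) = Add(32, Mul(-1, Add(0, Mul(Rational(1, 4), Rational(1, 4), 16)))) = Add(32, Mul(-1, Add(0, 1))) = Add(32, Mul(-1, 1)) = Add(32, -1) = 31)
Mul(-1, Function('Y')(Add(8, Function('R')(2, Function('T')(-2))))) = Mul(-1, 31) = -31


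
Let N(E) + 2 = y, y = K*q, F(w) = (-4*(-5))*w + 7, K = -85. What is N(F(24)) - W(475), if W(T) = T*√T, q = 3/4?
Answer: -263/4 - 2375*√19 ≈ -10418.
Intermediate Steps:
q = ¾ (q = 3*(¼) = ¾ ≈ 0.75000)
W(T) = T^(3/2)
F(w) = 7 + 20*w (F(w) = 20*w + 7 = 7 + 20*w)
y = -255/4 (y = -85*¾ = -255/4 ≈ -63.750)
N(E) = -263/4 (N(E) = -2 - 255/4 = -263/4)
N(F(24)) - W(475) = -263/4 - 475^(3/2) = -263/4 - 2375*√19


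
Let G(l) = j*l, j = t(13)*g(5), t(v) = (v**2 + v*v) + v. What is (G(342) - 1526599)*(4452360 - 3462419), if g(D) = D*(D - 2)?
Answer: 271274522171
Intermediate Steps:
t(v) = v + 2*v**2 (t(v) = (v**2 + v**2) + v = 2*v**2 + v = v + 2*v**2)
g(D) = D*(-2 + D)
j = 5265 (j = (13*(1 + 2*13))*(5*(-2 + 5)) = (13*(1 + 26))*(5*3) = (13*27)*15 = 351*15 = 5265)
G(l) = 5265*l
(G(342) - 1526599)*(4452360 - 3462419) = (5265*342 - 1526599)*(4452360 - 3462419) = (1800630 - 1526599)*989941 = 274031*989941 = 271274522171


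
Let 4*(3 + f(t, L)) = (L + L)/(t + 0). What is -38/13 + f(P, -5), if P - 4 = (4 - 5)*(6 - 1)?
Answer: -89/26 ≈ -3.4231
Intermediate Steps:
P = -1 (P = 4 + (4 - 5)*(6 - 1) = 4 - 1*5 = 4 - 5 = -1)
f(t, L) = -3 + L/(2*t) (f(t, L) = -3 + ((L + L)/(t + 0))/4 = -3 + ((2*L)/t)/4 = -3 + (2*L/t)/4 = -3 + L/(2*t))
-38/13 + f(P, -5) = -38/13 + (-3 + (½)*(-5)/(-1)) = (1/13)*(-38) + (-3 + (½)*(-5)*(-1)) = -38/13 + (-3 + 5/2) = -38/13 - ½ = -89/26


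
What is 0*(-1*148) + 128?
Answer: 128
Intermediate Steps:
0*(-1*148) + 128 = 0*(-148) + 128 = 0 + 128 = 128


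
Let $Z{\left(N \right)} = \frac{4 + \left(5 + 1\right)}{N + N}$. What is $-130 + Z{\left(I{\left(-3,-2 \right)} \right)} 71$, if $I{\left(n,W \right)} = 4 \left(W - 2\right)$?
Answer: $- \frac{2435}{16} \approx -152.19$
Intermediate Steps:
$I{\left(n,W \right)} = -8 + 4 W$ ($I{\left(n,W \right)} = 4 \left(-2 + W\right) = -8 + 4 W$)
$Z{\left(N \right)} = \frac{5}{N}$ ($Z{\left(N \right)} = \frac{4 + 6}{2 N} = 10 \frac{1}{2 N} = \frac{5}{N}$)
$-130 + Z{\left(I{\left(-3,-2 \right)} \right)} 71 = -130 + \frac{5}{-8 + 4 \left(-2\right)} 71 = -130 + \frac{5}{-8 - 8} \cdot 71 = -130 + \frac{5}{-16} \cdot 71 = -130 + 5 \left(- \frac{1}{16}\right) 71 = -130 - \frac{355}{16} = - \frac{2435}{16}$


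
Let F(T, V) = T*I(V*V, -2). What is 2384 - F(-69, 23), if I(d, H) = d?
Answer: 38885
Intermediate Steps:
F(T, V) = T*V² (F(T, V) = T*(V*V) = T*V²)
2384 - F(-69, 23) = 2384 - (-69)*23² = 2384 - (-69)*529 = 2384 - 1*(-36501) = 2384 + 36501 = 38885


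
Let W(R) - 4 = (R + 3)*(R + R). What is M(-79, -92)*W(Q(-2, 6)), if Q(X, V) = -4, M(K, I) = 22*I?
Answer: -24288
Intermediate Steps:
W(R) = 4 + 2*R*(3 + R) (W(R) = 4 + (R + 3)*(R + R) = 4 + (3 + R)*(2*R) = 4 + 2*R*(3 + R))
M(-79, -92)*W(Q(-2, 6)) = (22*(-92))*(4 + 2*(-4)**2 + 6*(-4)) = -2024*(4 + 2*16 - 24) = -2024*(4 + 32 - 24) = -2024*12 = -24288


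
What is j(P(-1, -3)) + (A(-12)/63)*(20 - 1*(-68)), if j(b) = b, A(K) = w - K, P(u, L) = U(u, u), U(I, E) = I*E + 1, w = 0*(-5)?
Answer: 394/21 ≈ 18.762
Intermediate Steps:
w = 0
U(I, E) = 1 + E*I (U(I, E) = E*I + 1 = 1 + E*I)
P(u, L) = 1 + u² (P(u, L) = 1 + u*u = 1 + u²)
A(K) = -K (A(K) = 0 - K = -K)
j(P(-1, -3)) + (A(-12)/63)*(20 - 1*(-68)) = (1 + (-1)²) + (-1*(-12)/63)*(20 - 1*(-68)) = (1 + 1) + (12*(1/63))*(20 + 68) = 2 + (4/21)*88 = 2 + 352/21 = 394/21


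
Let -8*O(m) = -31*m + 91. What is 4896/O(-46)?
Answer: -39168/1517 ≈ -25.819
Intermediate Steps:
O(m) = -91/8 + 31*m/8 (O(m) = -(-31*m + 91)/8 = -(91 - 31*m)/8 = -91/8 + 31*m/8)
4896/O(-46) = 4896/(-91/8 + (31/8)*(-46)) = 4896/(-91/8 - 713/4) = 4896/(-1517/8) = 4896*(-8/1517) = -39168/1517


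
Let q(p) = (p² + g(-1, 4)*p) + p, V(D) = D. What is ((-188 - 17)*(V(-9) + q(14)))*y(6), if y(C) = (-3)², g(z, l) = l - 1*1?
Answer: -448335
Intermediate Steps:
g(z, l) = -1 + l (g(z, l) = l - 1 = -1 + l)
y(C) = 9
q(p) = p² + 4*p (q(p) = (p² + (-1 + 4)*p) + p = (p² + 3*p) + p = p² + 4*p)
((-188 - 17)*(V(-9) + q(14)))*y(6) = ((-188 - 17)*(-9 + 14*(4 + 14)))*9 = -205*(-9 + 14*18)*9 = -205*(-9 + 252)*9 = -205*243*9 = -49815*9 = -448335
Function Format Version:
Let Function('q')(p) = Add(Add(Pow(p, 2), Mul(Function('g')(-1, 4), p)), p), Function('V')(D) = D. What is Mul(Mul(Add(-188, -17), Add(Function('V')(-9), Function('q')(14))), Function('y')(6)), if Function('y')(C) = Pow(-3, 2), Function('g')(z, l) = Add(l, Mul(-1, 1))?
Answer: -448335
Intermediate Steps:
Function('g')(z, l) = Add(-1, l) (Function('g')(z, l) = Add(l, -1) = Add(-1, l))
Function('y')(C) = 9
Function('q')(p) = Add(Pow(p, 2), Mul(4, p)) (Function('q')(p) = Add(Add(Pow(p, 2), Mul(Add(-1, 4), p)), p) = Add(Add(Pow(p, 2), Mul(3, p)), p) = Add(Pow(p, 2), Mul(4, p)))
Mul(Mul(Add(-188, -17), Add(Function('V')(-9), Function('q')(14))), Function('y')(6)) = Mul(Mul(Add(-188, -17), Add(-9, Mul(14, Add(4, 14)))), 9) = Mul(Mul(-205, Add(-9, Mul(14, 18))), 9) = Mul(Mul(-205, Add(-9, 252)), 9) = Mul(Mul(-205, 243), 9) = Mul(-49815, 9) = -448335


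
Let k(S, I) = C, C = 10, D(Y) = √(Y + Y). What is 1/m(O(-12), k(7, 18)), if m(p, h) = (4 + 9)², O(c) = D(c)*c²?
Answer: 1/169 ≈ 0.0059172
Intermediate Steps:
D(Y) = √2*√Y (D(Y) = √(2*Y) = √2*√Y)
k(S, I) = 10
O(c) = √2*c^(5/2) (O(c) = (√2*√c)*c² = √2*c^(5/2))
m(p, h) = 169 (m(p, h) = 13² = 169)
1/m(O(-12), k(7, 18)) = 1/169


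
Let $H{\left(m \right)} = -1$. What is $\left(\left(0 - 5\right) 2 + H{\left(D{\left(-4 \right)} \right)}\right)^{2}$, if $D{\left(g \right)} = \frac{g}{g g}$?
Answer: $121$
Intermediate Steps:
$D{\left(g \right)} = \frac{1}{g}$ ($D{\left(g \right)} = \frac{g}{g^{2}} = \frac{1}{g}$)
$\left(\left(0 - 5\right) 2 + H{\left(D{\left(-4 \right)} \right)}\right)^{2} = \left(\left(0 - 5\right) 2 - 1\right)^{2} = \left(\left(-5\right) 2 - 1\right)^{2} = \left(-10 - 1\right)^{2} = \left(-11\right)^{2} = 121$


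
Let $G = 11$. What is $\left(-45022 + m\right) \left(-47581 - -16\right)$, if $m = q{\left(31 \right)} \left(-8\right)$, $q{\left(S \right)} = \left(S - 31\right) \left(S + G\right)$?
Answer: $2141471430$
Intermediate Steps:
$q{\left(S \right)} = \left(-31 + S\right) \left(11 + S\right)$ ($q{\left(S \right)} = \left(S - 31\right) \left(S + 11\right) = \left(-31 + S\right) \left(11 + S\right)$)
$m = 0$ ($m = \left(-341 + 31^{2} - 620\right) \left(-8\right) = \left(-341 + 961 - 620\right) \left(-8\right) = 0 \left(-8\right) = 0$)
$\left(-45022 + m\right) \left(-47581 - -16\right) = \left(-45022 + 0\right) \left(-47581 - -16\right) = - 45022 \left(-47581 + \left(84 - 68\right)\right) = - 45022 \left(-47581 + 16\right) = \left(-45022\right) \left(-47565\right) = 2141471430$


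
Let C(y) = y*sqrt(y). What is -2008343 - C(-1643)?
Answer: -2008343 + 1643*I*sqrt(1643) ≈ -2.0083e+6 + 66597.0*I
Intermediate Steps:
C(y) = y**(3/2)
-2008343 - C(-1643) = -2008343 - (-1643)**(3/2) = -2008343 - (-1643)*I*sqrt(1643) = -2008343 + 1643*I*sqrt(1643)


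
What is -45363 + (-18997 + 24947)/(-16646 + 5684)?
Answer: -35519654/783 ≈ -45364.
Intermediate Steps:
-45363 + (-18997 + 24947)/(-16646 + 5684) = -45363 + 5950/(-10962) = -45363 + 5950*(-1/10962) = -45363 - 425/783 = -35519654/783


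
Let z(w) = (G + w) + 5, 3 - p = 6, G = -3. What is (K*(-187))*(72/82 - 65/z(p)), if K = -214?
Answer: 108088618/41 ≈ 2.6363e+6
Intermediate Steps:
p = -3 (p = 3 - 1*6 = 3 - 6 = -3)
z(w) = 2 + w (z(w) = (-3 + w) + 5 = 2 + w)
(K*(-187))*(72/82 - 65/z(p)) = (-214*(-187))*(72/82 - 65/(2 - 3)) = 40018*(72*(1/82) - 65/(-1)) = 40018*(36/41 - 65*(-1)) = 40018*(36/41 + 65) = 40018*(2701/41) = 108088618/41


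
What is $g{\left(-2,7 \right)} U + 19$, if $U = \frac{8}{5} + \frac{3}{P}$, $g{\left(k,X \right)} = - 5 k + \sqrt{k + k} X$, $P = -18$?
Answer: $\frac{100}{3} + \frac{301 i}{15} \approx 33.333 + 20.067 i$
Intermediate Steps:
$g{\left(k,X \right)} = - 5 k + X \sqrt{2} \sqrt{k}$ ($g{\left(k,X \right)} = - 5 k + \sqrt{2 k} X = - 5 k + \sqrt{2} \sqrt{k} X = - 5 k + X \sqrt{2} \sqrt{k}$)
$U = \frac{43}{30}$ ($U = \frac{8}{5} + \frac{3}{-18} = 8 \cdot \frac{1}{5} + 3 \left(- \frac{1}{18}\right) = \frac{8}{5} - \frac{1}{6} = \frac{43}{30} \approx 1.4333$)
$g{\left(-2,7 \right)} U + 19 = \left(\left(-5\right) \left(-2\right) + 7 \sqrt{2} \sqrt{-2}\right) \frac{43}{30} + 19 = \left(10 + 7 \sqrt{2} i \sqrt{2}\right) \frac{43}{30} + 19 = \left(10 + 14 i\right) \frac{43}{30} + 19 = \left(\frac{43}{3} + \frac{301 i}{15}\right) + 19 = \frac{100}{3} + \frac{301 i}{15}$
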